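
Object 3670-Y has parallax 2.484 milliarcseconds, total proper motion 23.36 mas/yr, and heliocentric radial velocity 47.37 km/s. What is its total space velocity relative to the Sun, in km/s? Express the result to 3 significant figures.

d = 1/p = 1/0.002484″ = 402.58 pc.
μ = 23.36 mas/yr = 0.02336 ″/yr.
v_t = 4.740 μ d = 4.740 × 0.02336 × 402.58 = 44.576 km/s.
v = √(v_r² + v_t²) = √(47.37² + 44.576²) = √4230.94 = 65.046 km/s.

65.0 km/s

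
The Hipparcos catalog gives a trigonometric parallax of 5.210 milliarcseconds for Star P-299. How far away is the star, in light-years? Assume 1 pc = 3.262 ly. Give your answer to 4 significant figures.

626.1 light years

p = 5.210 milliarcseconds = 0.005210 arcsec.
d = 1/p = 1/0.005210 = 191.94 pc.
In light-years: 191.94 × 3.262 = 626.11 ly.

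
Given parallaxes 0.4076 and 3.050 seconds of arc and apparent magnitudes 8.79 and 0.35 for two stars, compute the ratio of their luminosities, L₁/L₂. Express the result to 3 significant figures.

L₁/L₂ = 0.0236

d₁ = 1/p₁ = 1/0.4076″ = 2.4534 pc; d₂ = 1/p₂ = 1/3.050″ = 0.32787 pc.
M₁ = m₁ − 5 log₁₀ d₁ + 5 = 8.79 − 1.9488 + 5 = 11.8412.
M₂ = 0.35 − (-2.4215) + 5 = 7.7715.
L₁/L₂ = 10^(0.4(M₂ − M₁)) = 10^(0.4 × (-4.0697)) = 10^(-1.62788) = 0.023557.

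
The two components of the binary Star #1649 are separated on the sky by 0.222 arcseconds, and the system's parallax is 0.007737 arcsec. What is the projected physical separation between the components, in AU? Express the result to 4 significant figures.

28.69 AU

d = 1/p = 1/0.007737″ = 129.25 pc.
At distance d (pc), an angle of θ arcsec spans θ·d AU: s = 0.222 × 129.25 = 28.694 AU.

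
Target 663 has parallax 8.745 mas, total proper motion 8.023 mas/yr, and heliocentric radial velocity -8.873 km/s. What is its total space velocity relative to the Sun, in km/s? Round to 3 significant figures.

d = 1/p = 1/0.008745″ = 114.35 pc.
μ = 8.023 mas/yr = 0.008023 ″/yr.
v_t = 4.740 μ d = 4.740 × 0.008023 × 114.35 = 4.3486 km/s.
v = √(v_r² + v_t²) = √((-8.873)² + 4.3486²) = √97.6405 = 9.8813 km/s.

9.88 km/s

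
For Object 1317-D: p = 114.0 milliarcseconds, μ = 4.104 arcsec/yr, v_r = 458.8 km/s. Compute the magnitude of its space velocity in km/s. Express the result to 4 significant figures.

d = 1/p = 1/0.1140″ = 8.7719 pc.
v_t = 4.740 μ d = 4.740 × 4.104 × 8.7719 = 170.64 km/s.
v = √(v_r² + v_t²) = √(458.8² + 170.64²) = √239615 = 489.5 km/s.

489.5 km/s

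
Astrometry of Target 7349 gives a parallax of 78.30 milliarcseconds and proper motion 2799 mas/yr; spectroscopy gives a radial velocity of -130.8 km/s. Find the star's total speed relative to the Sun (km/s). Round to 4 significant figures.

214.1 km/s

d = 1/p = 1/0.07830″ = 12.771 pc.
μ = 2799 mas/yr = 2.799 ″/yr.
v_t = 4.740 μ d = 4.740 × 2.799 × 12.771 = 169.44 km/s.
v = √(v_r² + v_t²) = √((-130.8)² + 169.44²) = √45818.6 = 214.05 km/s.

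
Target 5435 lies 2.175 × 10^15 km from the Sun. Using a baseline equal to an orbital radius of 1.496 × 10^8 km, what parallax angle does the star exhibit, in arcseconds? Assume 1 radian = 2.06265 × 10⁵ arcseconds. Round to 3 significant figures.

0.0142 arcsec

θ ≈ B/d = (1.496 × 10^8) / (2.175 × 10^15) = 6.8782 × 10^-8 rad.
In arcseconds: 6.8782 × 10^-8 × 206265 = 0.014187″.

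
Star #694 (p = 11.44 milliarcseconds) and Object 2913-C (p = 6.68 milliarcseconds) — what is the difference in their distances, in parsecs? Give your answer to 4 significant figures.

62.29 pc

d_A = 1/0.01144″ = 87.413 pc; d_B = 1/0.006680″ = 149.7 pc.
|d_B − d_A| = |149.7 − 87.413| = 62.287 pc.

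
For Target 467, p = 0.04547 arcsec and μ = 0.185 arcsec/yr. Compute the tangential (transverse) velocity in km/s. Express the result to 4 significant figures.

19.29 km/s

d = 1/p = 1/0.04547″ = 21.993 pc.
v_t = 4.74 × μ × d = 4.74 × 0.185 × 21.993 = 19.286 km/s.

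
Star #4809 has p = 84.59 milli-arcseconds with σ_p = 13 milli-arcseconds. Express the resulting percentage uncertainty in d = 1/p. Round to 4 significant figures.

15.37%

For d = 1/p, |σ_d/d| = |σ_p/p|.
σ_p/p = 13 / 84.59 = 0.15368 = 15.368%.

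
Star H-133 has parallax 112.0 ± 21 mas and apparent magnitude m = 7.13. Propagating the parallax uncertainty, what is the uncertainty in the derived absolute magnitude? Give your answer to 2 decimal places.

M = m − 5 log₁₀ d + 5 = m + 5 log₁₀ p + 5, so ∂M/∂p = 5/(p ln 10).
σ_M = (5/ln 10) · (σ_p/p) = 2.1715 × 21/112.0 = 2.1715 × 0.1875 = 0.40716.

σ_M = 0.41 mag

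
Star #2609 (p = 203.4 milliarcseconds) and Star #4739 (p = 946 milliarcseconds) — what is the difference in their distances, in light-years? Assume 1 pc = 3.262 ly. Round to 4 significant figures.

12.59 ly

d_A = 1/0.2034″ = 4.9164 pc; d_B = 1/0.9460″ = 1.0571 pc.
|d_B − d_A| = |1.0571 − 4.9164| = 3.8593 pc = 3.8593 × 3.262 ly = 12.589 ly.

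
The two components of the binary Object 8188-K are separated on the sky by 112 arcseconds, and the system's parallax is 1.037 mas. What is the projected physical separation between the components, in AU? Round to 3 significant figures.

108000 AU

d = 1/p = 1/0.001037″ = 964.32 pc.
At distance d (pc), an angle of θ arcsec spans θ·d AU: s = 112 × 964.32 = 1.0800 × 10^5 AU.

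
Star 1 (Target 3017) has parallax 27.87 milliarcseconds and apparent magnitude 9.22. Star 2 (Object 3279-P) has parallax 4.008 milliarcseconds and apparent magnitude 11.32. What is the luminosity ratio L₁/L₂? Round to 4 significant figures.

L₁/L₂ = 0.1431

d₁ = 1/p₁ = 1/0.02787″ = 35.881 pc; d₂ = 1/p₂ = 1/0.004008″ = 249.5 pc.
M₁ = m₁ − 5 log₁₀ d₁ + 5 = 9.22 − 7.7743 + 5 = 6.4457.
M₂ = 11.32 − 11.9854 + 5 = 4.3346.
L₁/L₂ = 10^(0.4(M₂ − M₁)) = 10^(0.4 × (-2.1111)) = 10^(-0.84444) = 0.14307.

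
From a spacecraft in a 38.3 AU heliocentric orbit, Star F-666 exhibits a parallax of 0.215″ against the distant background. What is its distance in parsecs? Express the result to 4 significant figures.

178.1 pc

With baseline B (in AU) and parallax p (in arcsec), d = B/p parsecs.
d = 38.3 / 0.215 = 178.14 pc.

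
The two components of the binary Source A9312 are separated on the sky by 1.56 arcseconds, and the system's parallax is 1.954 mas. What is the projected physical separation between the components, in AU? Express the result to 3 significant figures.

d = 1/p = 1/0.001954″ = 511.77 pc.
At distance d (pc), an angle of θ arcsec spans θ·d AU: s = 1.56 × 511.77 = 798.36 AU.

798 AU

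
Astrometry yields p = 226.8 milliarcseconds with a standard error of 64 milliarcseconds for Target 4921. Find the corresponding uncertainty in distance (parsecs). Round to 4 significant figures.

1.244 pc

d = 1/p, so σ_d = σ_p / p².
σ_d = 0.0640 / (0.2268)² = 0.0640 / 0.051438 = 1.2442 pc.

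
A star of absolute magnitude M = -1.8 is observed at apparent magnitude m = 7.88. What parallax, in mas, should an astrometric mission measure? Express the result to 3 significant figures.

m − M = 7.88 − (-1.8) = 9.68.
d = 10^((m−M)/5 + 1) = 10^2.936 = 862.98 pc.
p = 1/d = 1/862.98 = 0.0011588 arcsec = 1.1588 mas.

1.16 mas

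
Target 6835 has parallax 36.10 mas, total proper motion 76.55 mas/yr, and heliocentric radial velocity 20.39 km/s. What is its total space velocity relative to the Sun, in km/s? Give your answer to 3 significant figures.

d = 1/p = 1/0.03610″ = 27.701 pc.
μ = 76.55 mas/yr = 0.07655 ″/yr.
v_t = 4.740 μ d = 4.740 × 0.07655 × 27.701 = 10.051 km/s.
v = √(v_r² + v_t²) = √(20.39² + 10.051²) = √516.775 = 22.733 km/s.

22.7 km/s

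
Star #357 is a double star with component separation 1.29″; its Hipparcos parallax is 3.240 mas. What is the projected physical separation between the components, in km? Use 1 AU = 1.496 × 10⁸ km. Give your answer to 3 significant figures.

5.96 × 10^10 km

d = 1/p = 1/0.003240″ = 308.64 pc.
At distance d (pc), an angle of θ arcsec spans θ·d AU: s = 1.29 × 308.64 = 398.15 AU.
= 398.15 × 1.496 × 10⁸ km = 5.9563 × 10^10 km.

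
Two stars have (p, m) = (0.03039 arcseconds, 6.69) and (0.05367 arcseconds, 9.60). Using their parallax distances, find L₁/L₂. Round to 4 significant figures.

L₁/L₂ = 45.50

d₁ = 1/p₁ = 1/0.03039″ = 32.906 pc; d₂ = 1/p₂ = 1/0.05367″ = 18.632 pc.
M₁ = m₁ − 5 log₁₀ d₁ + 5 = 6.69 − 7.5864 + 5 = 4.1036.
M₂ = 9.60 − 6.3513 + 5 = 8.2487.
L₁/L₂ = 10^(0.4(M₂ − M₁)) = 10^(0.4 × 4.1451) = 10^1.65804 = 45.503.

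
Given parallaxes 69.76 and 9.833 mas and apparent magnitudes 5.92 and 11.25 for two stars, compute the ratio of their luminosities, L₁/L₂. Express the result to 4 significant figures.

L₁/L₂ = 2.693

d₁ = 1/p₁ = 1/0.06976″ = 14.335 pc; d₂ = 1/p₂ = 1/0.009833″ = 101.7 pc.
M₁ = m₁ − 5 log₁₀ d₁ + 5 = 5.92 − 5.7820 + 5 = 5.1380.
M₂ = 11.25 − 10.0366 + 5 = 6.2134.
L₁/L₂ = 10^(0.4(M₂ − M₁)) = 10^(0.4 × 1.0754) = 10^0.43016 = 2.6925.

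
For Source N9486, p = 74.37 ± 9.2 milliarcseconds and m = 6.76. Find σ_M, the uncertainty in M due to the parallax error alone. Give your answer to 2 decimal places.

σ_M = 0.27 mag

M = m − 5 log₁₀ d + 5 = m + 5 log₁₀ p + 5, so ∂M/∂p = 5/(p ln 10).
σ_M = (5/ln 10) · (σ_p/p) = 2.1715 × 9.2/74.37 = 2.1715 × 0.12371 = 0.26864.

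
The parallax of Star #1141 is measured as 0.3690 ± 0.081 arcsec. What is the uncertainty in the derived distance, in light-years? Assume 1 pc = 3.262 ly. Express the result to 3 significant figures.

1.94 ly

d = 1/p, so σ_d = σ_p / p².
σ_d = 0.0810 / (0.3690)² = 0.0810 / 0.13616 = 0.59489 pc = 0.59489 × 3.262 ly = 1.9405 ly.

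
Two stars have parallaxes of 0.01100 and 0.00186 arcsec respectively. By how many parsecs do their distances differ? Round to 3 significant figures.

d_A = 1/0.01100″ = 90.909 pc; d_B = 1/0.001860″ = 537.63 pc.
|d_B − d_A| = |537.63 − 90.909| = 446.72 pc.

447 pc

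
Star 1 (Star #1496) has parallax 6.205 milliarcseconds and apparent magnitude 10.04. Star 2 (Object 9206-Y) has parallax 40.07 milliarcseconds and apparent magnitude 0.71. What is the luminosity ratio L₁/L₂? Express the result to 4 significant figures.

d₁ = 1/p₁ = 1/0.006205″ = 161.16 pc; d₂ = 1/p₂ = 1/0.04007″ = 24.956 pc.
M₁ = m₁ − 5 log₁₀ d₁ + 5 = 10.04 − 11.0363 + 5 = 4.0037.
M₂ = 0.71 − 6.9859 + 5 = -1.2759.
L₁/L₂ = 10^(0.4(M₂ − M₁)) = 10^(0.4 × (-5.2796)) = 10^(-2.11184) = 0.0077297.

L₁/L₂ = 0.007730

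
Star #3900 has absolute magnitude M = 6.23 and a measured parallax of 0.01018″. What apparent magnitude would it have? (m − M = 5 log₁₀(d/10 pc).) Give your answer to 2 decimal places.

m = 11.19

d = 1/p = 1/0.01018″ = 98.232 pc.
m − M = 5 log₁₀ d − 5 = 5 log₁₀(98.232) − 5 = 9.9613 − 5 = 4.9613.
m = M + (m − M) = 6.23 + 4.9613 = 11.19.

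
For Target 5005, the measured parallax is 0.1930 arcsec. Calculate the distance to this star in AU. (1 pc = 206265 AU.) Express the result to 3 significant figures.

1.07 × 10^6 AU

d = 1/p = 1/0.1930 = 5.1813 pc.
In AU: 5.1813 × 206265 = 1.0687 × 10^6 AU.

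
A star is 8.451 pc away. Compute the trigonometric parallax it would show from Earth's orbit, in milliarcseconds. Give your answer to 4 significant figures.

p = 1/d = 1/8.451 = 0.11833 arcsec.
= 0.11833 × 1000 = 118.33 mas.

118.3 mas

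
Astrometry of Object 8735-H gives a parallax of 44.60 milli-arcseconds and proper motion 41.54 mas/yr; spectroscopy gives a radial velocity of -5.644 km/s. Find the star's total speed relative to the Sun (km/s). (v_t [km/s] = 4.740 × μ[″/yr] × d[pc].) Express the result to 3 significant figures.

7.17 km/s

d = 1/p = 1/0.04460″ = 22.422 pc.
μ = 41.54 mas/yr = 0.04154 ″/yr.
v_t = 4.740 μ d = 4.740 × 0.04154 × 22.422 = 4.4149 km/s.
v = √(v_r² + v_t²) = √((-5.644)² + 4.4149²) = √51.3461 = 7.1656 km/s.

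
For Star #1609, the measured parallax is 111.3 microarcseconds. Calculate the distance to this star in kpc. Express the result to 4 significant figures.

8.985 kpc

p = 111.3 microarcseconds = 0.0001113 arcsec.
d = 1/p = 1/0.0001113 = 8984.7 pc.
= 8.9847 kpc.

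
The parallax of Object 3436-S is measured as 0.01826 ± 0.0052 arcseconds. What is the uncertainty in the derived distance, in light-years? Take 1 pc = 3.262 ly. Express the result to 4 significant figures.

50.87 ly

d = 1/p, so σ_d = σ_p / p².
σ_d = 0.00520 / (0.01826)² = 0.00520 / 0.00033343 = 15.595 pc = 15.595 × 3.262 ly = 50.871 ly.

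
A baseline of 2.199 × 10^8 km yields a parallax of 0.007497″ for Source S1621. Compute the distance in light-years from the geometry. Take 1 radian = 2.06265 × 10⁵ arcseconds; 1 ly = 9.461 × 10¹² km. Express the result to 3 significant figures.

θ = 0.007497″ = 0.007497/206265 = 3.6346 × 10^-8 rad.
d = B/θ = (2.199 × 10^8) / (3.6346 × 10^-8) = 6.0502 × 10^15 km = (6.0502 × 10^15) / (9.461 × 10^12) ly = 639.49 ly.

639 ly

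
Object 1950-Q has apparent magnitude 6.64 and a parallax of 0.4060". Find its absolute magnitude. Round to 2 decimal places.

M = 9.68

d = 1/p = 1/0.4060″ = 2.4631 pc.
m − M = 5 log₁₀(2.4631) − 5 = 1.9574 − 5 = -3.0426.
M = m − (m − M) = 6.64 − (-3.0426) = 9.68.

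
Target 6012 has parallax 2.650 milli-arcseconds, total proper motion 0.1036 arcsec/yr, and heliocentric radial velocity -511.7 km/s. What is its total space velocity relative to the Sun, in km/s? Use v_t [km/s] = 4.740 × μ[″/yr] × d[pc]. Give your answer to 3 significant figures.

544 km/s

d = 1/p = 1/0.002650″ = 377.36 pc.
v_t = 4.740 μ d = 4.740 × 0.1036 × 377.36 = 185.31 km/s.
v = √(v_r² + v_t²) = √((-511.7)² + 185.31²) = √296177 = 544.22 km/s.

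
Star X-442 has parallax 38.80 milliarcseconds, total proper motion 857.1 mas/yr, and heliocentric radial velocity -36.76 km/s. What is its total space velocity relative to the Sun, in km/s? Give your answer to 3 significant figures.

111 km/s

d = 1/p = 1/0.03880″ = 25.773 pc.
μ = 857.1 mas/yr = 0.8571 ″/yr.
v_t = 4.740 μ d = 4.740 × 0.8571 × 25.773 = 104.71 km/s.
v = √(v_r² + v_t²) = √((-36.76)² + 104.71²) = √12315.5 = 110.98 km/s.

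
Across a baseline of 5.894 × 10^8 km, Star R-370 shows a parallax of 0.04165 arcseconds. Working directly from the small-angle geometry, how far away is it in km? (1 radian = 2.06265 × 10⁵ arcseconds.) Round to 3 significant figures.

2.92 × 10^15 km

θ = 0.04165″ = 0.04165/206265 = 2.0192 × 10^-7 rad.
d = B/θ = (5.894 × 10^8) / (2.0192 × 10^-7) = 2.9190 × 10^15 km.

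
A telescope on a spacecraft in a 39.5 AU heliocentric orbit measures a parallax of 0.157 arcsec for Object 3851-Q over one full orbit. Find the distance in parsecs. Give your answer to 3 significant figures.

252 pc

With baseline B (in AU) and parallax p (in arcsec), d = B/p parsecs.
d = 39.5 / 0.157 = 251.59 pc.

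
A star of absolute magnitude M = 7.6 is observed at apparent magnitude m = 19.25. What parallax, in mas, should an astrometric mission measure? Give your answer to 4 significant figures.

m − M = 19.25 − 7.6 = 11.65.
d = 10^((m−M)/5 + 1) = 10^3.330 = 2138 pc.
p = 1/d = 1/2138 = 0.00046773 arcsec = 0.46773 mas.

0.4677 mas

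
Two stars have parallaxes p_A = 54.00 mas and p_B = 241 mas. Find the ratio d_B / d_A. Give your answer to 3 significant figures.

0.224

Since d = 1/p, d_B/d_A = p_A/p_B.
= 54.00 / 241 = 0.22407.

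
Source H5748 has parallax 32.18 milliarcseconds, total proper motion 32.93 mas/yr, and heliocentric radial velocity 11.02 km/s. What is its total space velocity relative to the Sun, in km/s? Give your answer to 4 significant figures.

d = 1/p = 1/0.03218″ = 31.075 pc.
μ = 32.93 mas/yr = 0.03293 ″/yr.
v_t = 4.740 μ d = 4.740 × 0.03293 × 31.075 = 4.8504 km/s.
v = √(v_r² + v_t²) = √(11.02² + 4.8504²) = √144.967 = 12.04 km/s.

12.04 km/s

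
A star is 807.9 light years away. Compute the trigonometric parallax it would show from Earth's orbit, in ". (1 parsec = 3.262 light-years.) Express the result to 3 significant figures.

d = 807.9 ly ÷ 3.262 = 247.67 pc.
p = 1/d = 1/247.67 = 0.0040376 arcsec.

0.00404 "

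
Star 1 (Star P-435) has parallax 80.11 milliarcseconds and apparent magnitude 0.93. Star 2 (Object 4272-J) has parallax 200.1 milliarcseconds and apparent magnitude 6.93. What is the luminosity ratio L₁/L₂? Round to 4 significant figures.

d₁ = 1/p₁ = 1/0.08011″ = 12.483 pc; d₂ = 1/p₂ = 1/0.2001″ = 4.9975 pc.
M₁ = m₁ − 5 log₁₀ d₁ + 5 = 0.93 − 5.4816 + 5 = 0.4484.
M₂ = 6.93 − 3.4938 + 5 = 8.4362.
L₁/L₂ = 10^(0.4(M₂ − M₁)) = 10^(0.4 × 7.9878) = 10^3.19512 = 1567.2.

L₁/L₂ = 1567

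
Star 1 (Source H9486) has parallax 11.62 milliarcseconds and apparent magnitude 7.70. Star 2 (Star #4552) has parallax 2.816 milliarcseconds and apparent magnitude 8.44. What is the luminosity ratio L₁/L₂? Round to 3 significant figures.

d₁ = 1/p₁ = 1/0.01162″ = 86.059 pc; d₂ = 1/p₂ = 1/0.002816″ = 355.11 pc.
M₁ = m₁ − 5 log₁₀ d₁ + 5 = 7.70 − 9.6740 + 5 = 3.0260.
M₂ = 8.44 − 12.7518 + 5 = 0.6882.
L₁/L₂ = 10^(0.4(M₂ − M₁)) = 10^(0.4 × (-2.3378)) = 10^(-0.93512) = 0.11611.

L₁/L₂ = 0.116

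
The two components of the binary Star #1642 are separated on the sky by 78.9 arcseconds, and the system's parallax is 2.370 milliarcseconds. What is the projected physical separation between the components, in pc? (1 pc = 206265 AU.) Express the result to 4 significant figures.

d = 1/p = 1/0.002370″ = 421.94 pc.
At distance d (pc), an angle of θ arcsec spans θ·d AU: s = 78.9 × 421.94 = 33291 AU.
= 33291 / 206265 = 0.16140 pc.

0.1614 pc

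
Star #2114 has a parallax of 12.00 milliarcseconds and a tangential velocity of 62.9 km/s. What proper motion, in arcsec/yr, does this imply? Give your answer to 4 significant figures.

d = 1/p = 1/0.01200″ = 83.333 pc.
μ = v_t / (4.74 d) = 62.9 / (4.74 × 83.333) = 62.9 / 395 = 0.15924 ″/yr.

0.1592 arcsec/yr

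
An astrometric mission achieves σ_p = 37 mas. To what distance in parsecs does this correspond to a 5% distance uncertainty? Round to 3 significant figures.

1.35 pc

σ_d/d = σ_p/p, so the condition is σ_p/p ≤ 0.05, i.e. p ≥ σ_p/0.05.
p_min = 37/0.05 = 740 mas = 0.74 arcsec.
d_max = 1/p_min = 1/0.74 = 1.3514 pc.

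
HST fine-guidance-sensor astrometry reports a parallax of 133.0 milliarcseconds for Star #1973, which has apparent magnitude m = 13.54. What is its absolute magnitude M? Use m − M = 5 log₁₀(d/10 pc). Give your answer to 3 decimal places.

M = 14.159

d = 1/p = 1/0.1330″ = 7.5188 pc.
m − M = 5 log₁₀(7.5188) − 5 = 4.3807 − 5 = -0.6193.
M = m − (m − M) = 13.54 − (-0.6193) = 14.159.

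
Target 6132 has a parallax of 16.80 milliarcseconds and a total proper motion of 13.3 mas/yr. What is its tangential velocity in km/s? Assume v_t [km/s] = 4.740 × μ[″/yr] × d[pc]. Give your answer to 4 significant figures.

3.753 km/s

d = 1/p = 1/0.01680″ = 59.524 pc.
μ = 13.3 mas/yr = 0.0133 ″/yr.
v_t = 4.74 × μ × d = 4.74 × 0.0133 × 59.524 = 3.7525 km/s.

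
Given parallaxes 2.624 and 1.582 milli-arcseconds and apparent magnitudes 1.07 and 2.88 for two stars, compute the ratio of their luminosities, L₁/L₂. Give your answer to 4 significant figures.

d₁ = 1/p₁ = 1/0.002624″ = 381.1 pc; d₂ = 1/p₂ = 1/0.001582″ = 632.11 pc.
M₁ = m₁ − 5 log₁₀ d₁ + 5 = 1.07 − 12.9052 + 5 = -6.8352.
M₂ = 2.88 − 14.0040 + 5 = -6.1240.
L₁/L₂ = 10^(0.4(M₂ − M₁)) = 10^(0.4 × 0.7112) = 10^0.28448 = 1.9252.

L₁/L₂ = 1.925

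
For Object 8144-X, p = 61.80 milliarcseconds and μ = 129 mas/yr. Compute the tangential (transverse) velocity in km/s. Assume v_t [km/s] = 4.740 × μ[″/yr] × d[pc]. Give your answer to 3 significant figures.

d = 1/p = 1/0.06180″ = 16.181 pc.
μ = 129 mas/yr = 0.129 ″/yr.
v_t = 4.74 × μ × d = 4.74 × 0.129 × 16.181 = 9.894 km/s.

9.89 km/s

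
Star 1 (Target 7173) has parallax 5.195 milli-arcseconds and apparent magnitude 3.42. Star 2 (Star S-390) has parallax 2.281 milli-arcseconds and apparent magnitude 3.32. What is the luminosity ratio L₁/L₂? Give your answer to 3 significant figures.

d₁ = 1/p₁ = 1/0.005195″ = 192.49 pc; d₂ = 1/p₂ = 1/0.002281″ = 438.4 pc.
M₁ = m₁ − 5 log₁₀ d₁ + 5 = 3.42 − 11.4220 + 5 = -3.0020.
M₂ = 3.32 − 13.2094 + 5 = -4.8894.
L₁/L₂ = 10^(0.4(M₂ − M₁)) = 10^(0.4 × (-1.8874)) = 10^(-0.75496) = 0.17581.

L₁/L₂ = 0.176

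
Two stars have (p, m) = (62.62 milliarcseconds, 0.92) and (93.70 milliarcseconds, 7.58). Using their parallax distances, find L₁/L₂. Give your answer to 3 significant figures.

L₁/L₂ = 1030

d₁ = 1/p₁ = 1/0.06262″ = 15.969 pc; d₂ = 1/p₂ = 1/0.09370″ = 10.672 pc.
M₁ = m₁ − 5 log₁₀ d₁ + 5 = 0.92 − 6.0164 + 5 = -0.0964.
M₂ = 7.58 − 5.1412 + 5 = 7.4388.
L₁/L₂ = 10^(0.4(M₂ − M₁)) = 10^(0.4 × 7.5352) = 10^3.01408 = 1033.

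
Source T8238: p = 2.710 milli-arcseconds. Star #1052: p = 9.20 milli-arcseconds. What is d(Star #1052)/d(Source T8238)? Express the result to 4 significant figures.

0.2946

Since d = 1/p, d_B/d_A = p_A/p_B.
= 2.710 / 9.20 = 0.29457.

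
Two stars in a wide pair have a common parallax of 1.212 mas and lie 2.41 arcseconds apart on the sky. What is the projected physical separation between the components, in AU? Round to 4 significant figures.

d = 1/p = 1/0.001212″ = 825.08 pc.
At distance d (pc), an angle of θ arcsec spans θ·d AU: s = 2.41 × 825.08 = 1988.4 AU.

1988 AU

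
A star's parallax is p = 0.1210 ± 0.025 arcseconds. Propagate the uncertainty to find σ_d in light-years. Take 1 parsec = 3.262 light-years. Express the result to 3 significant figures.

d = 1/p, so σ_d = σ_p / p².
σ_d = 0.0250 / (0.1210)² = 0.0250 / 0.014641 = 1.7075 pc = 1.7075 × 3.262 ly = 5.5699 ly.

5.57 ly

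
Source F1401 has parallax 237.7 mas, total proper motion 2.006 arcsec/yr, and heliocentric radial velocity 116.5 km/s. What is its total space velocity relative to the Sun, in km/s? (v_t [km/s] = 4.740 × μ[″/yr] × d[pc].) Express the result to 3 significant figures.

d = 1/p = 1/0.2377″ = 4.207 pc.
v_t = 4.740 μ d = 4.740 × 2.006 × 4.207 = 40.002 km/s.
v = √(v_r² + v_t²) = √(116.5² + 40.002²) = √15172.4 = 123.18 km/s.

123 km/s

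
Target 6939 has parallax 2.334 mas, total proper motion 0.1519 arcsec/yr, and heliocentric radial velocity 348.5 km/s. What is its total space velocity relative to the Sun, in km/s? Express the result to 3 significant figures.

d = 1/p = 1/0.002334″ = 428.45 pc.
v_t = 4.740 μ d = 4.740 × 0.1519 × 428.45 = 308.49 km/s.
v = √(v_r² + v_t²) = √(348.5² + 308.49²) = √216618 = 465.42 km/s.

465 km/s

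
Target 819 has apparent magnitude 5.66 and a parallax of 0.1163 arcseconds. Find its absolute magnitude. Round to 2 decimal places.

d = 1/p = 1/0.1163″ = 8.5985 pc.
m − M = 5 log₁₀(8.5985) − 5 = 4.6721 − 5 = -0.3279.
M = m − (m − M) = 5.66 − (-0.3279) = 5.99.

M = 5.99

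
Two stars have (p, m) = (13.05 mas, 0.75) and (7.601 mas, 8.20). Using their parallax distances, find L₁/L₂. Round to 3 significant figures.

L₁/L₂ = 324

d₁ = 1/p₁ = 1/0.01305″ = 76.628 pc; d₂ = 1/p₂ = 1/0.007601″ = 131.56 pc.
M₁ = m₁ − 5 log₁₀ d₁ + 5 = 0.75 − 9.4219 + 5 = -3.6719.
M₂ = 8.20 − 10.5956 + 5 = 2.6044.
L₁/L₂ = 10^(0.4(M₂ − M₁)) = 10^(0.4 × 6.2763) = 10^2.51052 = 323.98.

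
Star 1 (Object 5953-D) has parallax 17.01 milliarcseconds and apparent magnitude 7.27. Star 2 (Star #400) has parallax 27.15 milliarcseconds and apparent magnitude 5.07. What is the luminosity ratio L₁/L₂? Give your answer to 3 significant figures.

L₁/L₂ = 0.336

d₁ = 1/p₁ = 1/0.01701″ = 58.789 pc; d₂ = 1/p₂ = 1/0.02715″ = 36.832 pc.
M₁ = m₁ − 5 log₁₀ d₁ + 5 = 7.27 − 8.8465 + 5 = 3.4235.
M₂ = 5.07 − 7.8311 + 5 = 2.2389.
L₁/L₂ = 10^(0.4(M₂ − M₁)) = 10^(0.4 × (-1.1846)) = 10^(-0.47384) = 0.33586.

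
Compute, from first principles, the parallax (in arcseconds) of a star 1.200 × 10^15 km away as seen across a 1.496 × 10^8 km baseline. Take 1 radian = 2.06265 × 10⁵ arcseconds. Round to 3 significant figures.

θ ≈ B/d = (1.496 × 10^8) / (1.200 × 10^15) = 1.2467 × 10^-7 rad.
In arcseconds: 1.2467 × 10^-7 × 206265 = 0.025715″.

0.0257 arcsec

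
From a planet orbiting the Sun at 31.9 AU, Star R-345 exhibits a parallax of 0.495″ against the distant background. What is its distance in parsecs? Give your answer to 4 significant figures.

With baseline B (in AU) and parallax p (in arcsec), d = B/p parsecs.
d = 31.9 / 0.495 = 64.444 pc.

64.44 pc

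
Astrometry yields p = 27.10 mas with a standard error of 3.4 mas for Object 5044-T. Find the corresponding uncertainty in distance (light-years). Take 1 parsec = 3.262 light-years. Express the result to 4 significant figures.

d = 1/p, so σ_d = σ_p / p².
σ_d = 0.00340 / (0.02710)² = 0.00340 / 0.00073441 = 4.6296 pc = 4.6296 × 3.262 ly = 15.102 ly.

15.10 ly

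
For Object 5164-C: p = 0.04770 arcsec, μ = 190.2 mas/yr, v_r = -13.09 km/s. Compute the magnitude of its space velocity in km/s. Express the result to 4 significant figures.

d = 1/p = 1/0.04770″ = 20.964 pc.
μ = 190.2 mas/yr = 0.1902 ″/yr.
v_t = 4.740 μ d = 4.740 × 0.1902 × 20.964 = 18.9 km/s.
v = √(v_r² + v_t²) = √((-13.09)² + 18.9²) = √528.558 = 22.99 km/s.

22.99 km/s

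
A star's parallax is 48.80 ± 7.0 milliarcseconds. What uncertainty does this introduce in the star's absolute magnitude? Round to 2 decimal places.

σ_M = 0.31 mag

M = m − 5 log₁₀ d + 5 = m + 5 log₁₀ p + 5, so ∂M/∂p = 5/(p ln 10).
σ_M = (5/ln 10) · (σ_p/p) = 2.1715 × 7.0/48.80 = 2.1715 × 0.14344 = 0.31148.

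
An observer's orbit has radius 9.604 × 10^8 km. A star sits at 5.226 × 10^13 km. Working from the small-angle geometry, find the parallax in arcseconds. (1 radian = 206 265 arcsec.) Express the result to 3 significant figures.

θ ≈ B/d = (9.604 × 10^8) / (5.226 × 10^13) = 1.8377 × 10^-5 rad.
In arcseconds: 1.8377 × 10^-5 × 206265 = 3.7905″.

3.79 arcsec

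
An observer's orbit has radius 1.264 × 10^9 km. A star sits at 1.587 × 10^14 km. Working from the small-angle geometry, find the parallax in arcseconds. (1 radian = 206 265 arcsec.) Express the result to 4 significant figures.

θ ≈ B/d = (1.264 × 10^9) / (1.587 × 10^14) = 7.9647 × 10^-6 rad.
In arcseconds: 7.9647 × 10^-6 × 206265 = 1.6428″.

1.643 arcsec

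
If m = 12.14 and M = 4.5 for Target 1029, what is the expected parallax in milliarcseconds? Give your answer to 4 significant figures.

m − M = 12.14 − 4.5 = 7.64.
d = 10^((m−M)/5 + 1) = 10^2.528 = 337.29 pc.
p = 1/d = 1/337.29 = 0.0029648 arcsec = 2.9648 mas.

2.965 mas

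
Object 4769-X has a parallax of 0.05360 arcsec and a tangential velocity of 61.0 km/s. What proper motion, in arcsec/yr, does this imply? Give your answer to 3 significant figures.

0.690 arcsec/yr

d = 1/p = 1/0.05360″ = 18.657 pc.
μ = v_t / (4.74 d) = 61.0 / (4.74 × 18.657) = 61.0 / 88.434 = 0.68978 ″/yr.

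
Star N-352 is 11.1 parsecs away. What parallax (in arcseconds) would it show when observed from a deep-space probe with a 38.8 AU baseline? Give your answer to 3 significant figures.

3.50 arcsec

p (arcsec) = B (AU) / d (pc).
p = 38.8 / 11.1 = 3.4955 arcsec.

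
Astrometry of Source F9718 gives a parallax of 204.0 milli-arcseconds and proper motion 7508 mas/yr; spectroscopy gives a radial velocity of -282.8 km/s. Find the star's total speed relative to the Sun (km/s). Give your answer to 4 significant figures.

d = 1/p = 1/0.2040″ = 4.902 pc.
μ = 7508 mas/yr = 7.508 ″/yr.
v_t = 4.740 μ d = 4.740 × 7.508 × 4.902 = 174.45 km/s.
v = √(v_r² + v_t²) = √((-282.8)² + 174.45²) = √110409 = 332.28 km/s.

332.3 km/s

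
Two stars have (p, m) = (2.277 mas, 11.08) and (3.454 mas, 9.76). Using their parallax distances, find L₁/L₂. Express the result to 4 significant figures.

L₁/L₂ = 0.6822

d₁ = 1/p₁ = 1/0.002277″ = 439.17 pc; d₂ = 1/p₂ = 1/0.003454″ = 289.52 pc.
M₁ = m₁ − 5 log₁₀ d₁ + 5 = 11.08 − 13.2132 + 5 = 2.8668.
M₂ = 9.76 − 12.3084 + 5 = 2.4516.
L₁/L₂ = 10^(0.4(M₂ − M₁)) = 10^(0.4 × (-0.4152)) = 10^(-0.16608) = 0.68221.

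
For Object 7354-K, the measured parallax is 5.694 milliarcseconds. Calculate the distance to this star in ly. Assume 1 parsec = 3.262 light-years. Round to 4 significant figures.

p = 5.694 milliarcseconds = 0.005694 arcsec.
d = 1/p = 1/0.005694 = 175.62 pc.
In light-years: 175.62 × 3.262 = 572.87 ly.

572.9 ly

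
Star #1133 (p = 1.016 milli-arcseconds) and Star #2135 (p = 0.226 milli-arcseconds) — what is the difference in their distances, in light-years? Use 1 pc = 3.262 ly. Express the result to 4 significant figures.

d_A = 1/0.001016″ = 984.25 pc; d_B = 1/0.0002260″ = 4424.8 pc.
|d_B − d_A| = |4424.8 − 984.25| = 3440.6 pc = 3440.6 × 3.262 ly = 11223 ly.

11220 ly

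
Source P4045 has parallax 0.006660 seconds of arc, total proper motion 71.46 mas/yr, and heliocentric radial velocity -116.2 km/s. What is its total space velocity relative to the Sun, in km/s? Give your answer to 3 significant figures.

127 km/s

d = 1/p = 1/0.006660″ = 150.15 pc.
μ = 71.46 mas/yr = 0.07146 ″/yr.
v_t = 4.740 μ d = 4.740 × 0.07146 × 150.15 = 50.859 km/s.
v = √(v_r² + v_t²) = √((-116.2)² + 50.859²) = √16089.1 = 126.84 km/s.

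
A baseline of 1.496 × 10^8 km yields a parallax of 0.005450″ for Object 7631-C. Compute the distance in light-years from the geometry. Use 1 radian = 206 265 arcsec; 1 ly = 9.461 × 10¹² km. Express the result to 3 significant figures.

598 ly

θ = 0.005450″ = 0.005450/206265 = 2.6422 × 10^-8 rad.
d = B/θ = (1.496 × 10^8) / (2.6422 × 10^-8) = 5.6619 × 10^15 km = (5.6619 × 10^15) / (9.461 × 10^12) ly = 598.45 ly.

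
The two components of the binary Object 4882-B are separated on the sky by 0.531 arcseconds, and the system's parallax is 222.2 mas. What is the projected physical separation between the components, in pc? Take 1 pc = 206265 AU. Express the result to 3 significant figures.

1.16 × 10^-5 pc

d = 1/p = 1/0.2222″ = 4.5005 pc.
At distance d (pc), an angle of θ arcsec spans θ·d AU: s = 0.531 × 4.5005 = 2.3898 AU.
= 2.3898 / 206265 = 1.1586 × 10^-5 pc.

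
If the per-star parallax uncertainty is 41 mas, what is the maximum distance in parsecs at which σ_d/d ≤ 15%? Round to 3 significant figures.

3.66 pc

σ_d/d = σ_p/p, so the condition is σ_p/p ≤ 0.15, i.e. p ≥ σ_p/0.15.
p_min = 41/0.15 = 273.33 mas = 0.27333 arcsec.
d_max = 1/p_min = 1/0.27333 = 3.6586 pc.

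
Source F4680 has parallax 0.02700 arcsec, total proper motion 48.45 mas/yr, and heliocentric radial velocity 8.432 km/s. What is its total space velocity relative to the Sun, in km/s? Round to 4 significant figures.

11.98 km/s

d = 1/p = 1/0.02700″ = 37.037 pc.
μ = 48.45 mas/yr = 0.04845 ″/yr.
v_t = 4.740 μ d = 4.740 × 0.04845 × 37.037 = 8.5057 km/s.
v = √(v_r² + v_t²) = √(8.432² + 8.5057²) = √143.446 = 11.977 km/s.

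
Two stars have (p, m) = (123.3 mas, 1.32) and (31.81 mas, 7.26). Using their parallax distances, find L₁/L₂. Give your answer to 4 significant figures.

d₁ = 1/p₁ = 1/0.1233″ = 8.1103 pc; d₂ = 1/p₂ = 1/0.03181″ = 31.437 pc.
M₁ = m₁ − 5 log₁₀ d₁ + 5 = 1.32 − 4.5452 + 5 = 1.7748.
M₂ = 7.26 − 7.4872 + 5 = 4.7728.
L₁/L₂ = 10^(0.4(M₂ − M₁)) = 10^(0.4 × 2.9980) = 10^1.19920 = 15.82.

L₁/L₂ = 15.82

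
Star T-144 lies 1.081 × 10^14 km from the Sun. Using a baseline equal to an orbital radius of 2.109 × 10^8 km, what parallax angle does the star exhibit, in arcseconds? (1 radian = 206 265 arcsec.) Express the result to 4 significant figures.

0.4024 arcsec

θ ≈ B/d = (2.109 × 10^8) / (1.081 × 10^14) = 1.9510 × 10^-6 rad.
In arcseconds: 1.9510 × 10^-6 × 206265 = 0.40242″.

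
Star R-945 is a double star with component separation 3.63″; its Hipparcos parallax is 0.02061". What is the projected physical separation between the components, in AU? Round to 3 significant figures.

176 AU

d = 1/p = 1/0.02061″ = 48.52 pc.
At distance d (pc), an angle of θ arcsec spans θ·d AU: s = 3.63 × 48.52 = 176.13 AU.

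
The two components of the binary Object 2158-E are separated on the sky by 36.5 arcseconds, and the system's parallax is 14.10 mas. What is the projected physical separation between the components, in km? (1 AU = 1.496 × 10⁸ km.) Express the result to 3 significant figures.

3.87 × 10^11 km

d = 1/p = 1/0.01410″ = 70.922 pc.
At distance d (pc), an angle of θ arcsec spans θ·d AU: s = 36.5 × 70.922 = 2588.7 AU.
= 2588.7 × 1.496 × 10⁸ km = 3.8727 × 10^11 km.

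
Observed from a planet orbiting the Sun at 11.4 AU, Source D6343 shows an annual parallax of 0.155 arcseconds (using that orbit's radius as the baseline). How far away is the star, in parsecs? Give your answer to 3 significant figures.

With baseline B (in AU) and parallax p (in arcsec), d = B/p parsecs.
d = 11.4 / 0.155 = 73.548 pc.

73.5 pc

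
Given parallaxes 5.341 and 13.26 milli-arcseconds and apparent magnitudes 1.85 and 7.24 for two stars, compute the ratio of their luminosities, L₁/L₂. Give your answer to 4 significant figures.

L₁/L₂ = 882.8

d₁ = 1/p₁ = 1/0.005341″ = 187.23 pc; d₂ = 1/p₂ = 1/0.01326″ = 75.415 pc.
M₁ = m₁ − 5 log₁₀ d₁ + 5 = 1.85 − 11.3619 + 5 = -4.5119.
M₂ = 7.24 − 9.3873 + 5 = 2.8527.
L₁/L₂ = 10^(0.4(M₂ − M₁)) = 10^(0.4 × 7.3646) = 10^2.94584 = 882.75.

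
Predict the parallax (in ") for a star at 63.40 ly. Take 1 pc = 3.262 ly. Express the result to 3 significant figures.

d = 63.40 ly ÷ 3.262 = 19.436 pc.
p = 1/d = 1/19.436 = 0.051451 arcsec.

0.0515 "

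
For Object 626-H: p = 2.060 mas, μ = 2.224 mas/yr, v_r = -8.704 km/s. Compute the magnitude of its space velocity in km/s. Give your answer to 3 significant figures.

d = 1/p = 1/0.002060″ = 485.44 pc.
μ = 2.224 mas/yr = 0.002224 ″/yr.
v_t = 4.740 μ d = 4.740 × 0.002224 × 485.44 = 5.1174 km/s.
v = √(v_r² + v_t²) = √((-8.704)² + 5.1174²) = √101.947 = 10.097 km/s.

10.1 km/s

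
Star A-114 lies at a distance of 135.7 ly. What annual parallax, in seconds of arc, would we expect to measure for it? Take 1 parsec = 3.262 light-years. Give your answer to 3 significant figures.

d = 135.7 ly ÷ 3.262 = 41.6 pc.
p = 1/d = 1/41.6 = 0.024038 arcsec.

0.0240 arcsec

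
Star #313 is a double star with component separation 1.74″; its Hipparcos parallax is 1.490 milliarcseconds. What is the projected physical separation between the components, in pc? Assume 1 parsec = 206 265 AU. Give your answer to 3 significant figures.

d = 1/p = 1/0.001490″ = 671.14 pc.
At distance d (pc), an angle of θ arcsec spans θ·d AU: s = 1.74 × 671.14 = 1167.8 AU.
= 1167.8 / 206265 = 0.0056616 pc.

0.00566 pc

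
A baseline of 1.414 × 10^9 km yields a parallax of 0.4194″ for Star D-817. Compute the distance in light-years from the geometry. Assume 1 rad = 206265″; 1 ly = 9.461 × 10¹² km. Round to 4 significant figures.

θ = 0.4194″ = 0.4194/206265 = 2.0333 × 10^-6 rad.
d = B/θ = (1.414 × 10^9) / (2.0333 × 10^-6) = 6.9542 × 10^14 km = (6.9542 × 10^14) / (9.461 × 10^12) ly = 73.504 ly.

73.50 ly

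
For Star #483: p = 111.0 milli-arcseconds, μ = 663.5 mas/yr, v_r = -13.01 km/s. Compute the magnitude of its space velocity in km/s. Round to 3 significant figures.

31.2 km/s

d = 1/p = 1/0.1110″ = 9.009 pc.
μ = 663.5 mas/yr = 0.6635 ″/yr.
v_t = 4.740 μ d = 4.740 × 0.6635 × 9.009 = 28.333 km/s.
v = √(v_r² + v_t²) = √((-13.01)² + 28.333²) = √972.019 = 31.177 km/s.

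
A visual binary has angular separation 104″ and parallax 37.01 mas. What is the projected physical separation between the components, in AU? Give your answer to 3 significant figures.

2810 AU

d = 1/p = 1/0.03701″ = 27.02 pc.
At distance d (pc), an angle of θ arcsec spans θ·d AU: s = 104 × 27.02 = 2810.1 AU.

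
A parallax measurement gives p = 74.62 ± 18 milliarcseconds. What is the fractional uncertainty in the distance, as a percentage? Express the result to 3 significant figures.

24.1%

For d = 1/p, |σ_d/d| = |σ_p/p|.
σ_p/p = 18 / 74.62 = 0.24122 = 24.122%.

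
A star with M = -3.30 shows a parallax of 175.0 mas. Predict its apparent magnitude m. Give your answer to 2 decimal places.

d = 1/p = 1/0.1750″ = 5.7143 pc.
m − M = 5 log₁₀ d − 5 = 5 log₁₀(5.7143) − 5 = 3.7848 − 5 = -1.2152.
m = M + (m − M) = -3.30 + (-1.2152) = -4.52.

m = -4.52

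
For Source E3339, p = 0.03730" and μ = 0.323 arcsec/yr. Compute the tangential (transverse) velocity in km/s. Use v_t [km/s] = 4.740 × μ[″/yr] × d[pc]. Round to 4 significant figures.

41.05 km/s

d = 1/p = 1/0.03730″ = 26.81 pc.
v_t = 4.74 × μ × d = 4.74 × 0.323 × 26.81 = 41.047 km/s.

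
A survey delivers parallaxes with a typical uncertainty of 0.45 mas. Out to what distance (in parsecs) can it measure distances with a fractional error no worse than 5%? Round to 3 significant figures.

σ_d/d = σ_p/p, so the condition is σ_p/p ≤ 0.05, i.e. p ≥ σ_p/0.05.
p_min = 0.45/0.05 = 9 mas = 0.009 arcsec.
d_max = 1/p_min = 1/0.009 = 111.11 pc.

111 pc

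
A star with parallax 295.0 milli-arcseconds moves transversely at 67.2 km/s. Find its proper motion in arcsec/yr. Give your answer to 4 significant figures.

d = 1/p = 1/0.2950″ = 3.3898 pc.
μ = v_t / (4.74 d) = 67.2 / (4.74 × 3.3898) = 67.2 / 16.068 = 4.1822 ″/yr.

4.182 arcsec/yr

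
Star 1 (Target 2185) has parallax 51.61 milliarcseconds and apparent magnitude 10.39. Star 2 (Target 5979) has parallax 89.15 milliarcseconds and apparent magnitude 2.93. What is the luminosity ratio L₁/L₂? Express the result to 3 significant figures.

L₁/L₂ = 0.00310

d₁ = 1/p₁ = 1/0.05161″ = 19.376 pc; d₂ = 1/p₂ = 1/0.08915″ = 11.217 pc.
M₁ = m₁ − 5 log₁₀ d₁ + 5 = 10.39 − 6.4363 + 5 = 8.9537.
M₂ = 2.93 − 5.2494 + 5 = 2.6806.
L₁/L₂ = 10^(0.4(M₂ − M₁)) = 10^(0.4 × (-6.2731)) = 10^(-2.50924) = 0.0030957.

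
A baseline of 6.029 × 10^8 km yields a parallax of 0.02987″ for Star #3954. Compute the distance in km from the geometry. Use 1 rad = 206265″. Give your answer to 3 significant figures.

θ = 0.02987″ = 0.02987/206265 = 1.4481 × 10^-7 rad.
d = B/θ = (6.029 × 10^8) / (1.4481 × 10^-7) = 4.1634 × 10^15 km.

4.16 × 10^15 km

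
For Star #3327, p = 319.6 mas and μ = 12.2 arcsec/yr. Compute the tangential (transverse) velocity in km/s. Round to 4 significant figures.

180.9 km/s

d = 1/p = 1/0.3196″ = 3.1289 pc.
v_t = 4.74 × μ × d = 4.74 × 12.2 × 3.1289 = 180.94 km/s.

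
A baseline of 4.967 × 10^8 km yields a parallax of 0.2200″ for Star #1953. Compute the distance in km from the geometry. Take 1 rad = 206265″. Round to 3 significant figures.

4.66 × 10^14 km

θ = 0.2200″ = 0.2200/206265 = 1.0666 × 10^-6 rad.
d = B/θ = (4.967 × 10^8) / (1.0666 × 10^-6) = 4.6569 × 10^14 km.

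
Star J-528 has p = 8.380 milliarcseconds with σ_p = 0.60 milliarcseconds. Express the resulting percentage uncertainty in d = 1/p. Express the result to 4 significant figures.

7.160%

For d = 1/p, |σ_d/d| = |σ_p/p|.
σ_p/p = 0.60 / 8.380 = 0.071599 = 7.1599%.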